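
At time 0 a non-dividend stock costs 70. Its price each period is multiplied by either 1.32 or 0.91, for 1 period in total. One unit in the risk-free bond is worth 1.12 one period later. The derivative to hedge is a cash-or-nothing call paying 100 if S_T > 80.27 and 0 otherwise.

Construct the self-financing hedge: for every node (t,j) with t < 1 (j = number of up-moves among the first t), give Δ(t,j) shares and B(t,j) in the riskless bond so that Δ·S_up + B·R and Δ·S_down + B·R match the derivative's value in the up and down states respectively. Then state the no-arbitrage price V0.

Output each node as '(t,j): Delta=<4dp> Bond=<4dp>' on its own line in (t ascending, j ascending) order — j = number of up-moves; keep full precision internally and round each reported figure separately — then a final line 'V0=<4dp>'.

(0,0): Delta=3.4843 Bond=-198.1707
V0=45.7317

Under the risk-neutral measure, an up-move has probability p* = (R−d)/(u−d) = 0.5122 and values discount at R = 1.12.
At expiry t=1: V(1,0)=0.0000, V(1,1)=100.0000
(0,0): S=70.0000. Δ = (V_up−V_dn)/(S_up−S_dn) = (100.0000−0.0000)/(92.4000−63.7000) = 3.4843. V = [p*·100.0000 + (1−p*)·0.0000]/1.12 = 45.7317. B = V − Δ·S = -198.1707.
Self-financing check: at every node Δ·S+B equals the discounted successor values.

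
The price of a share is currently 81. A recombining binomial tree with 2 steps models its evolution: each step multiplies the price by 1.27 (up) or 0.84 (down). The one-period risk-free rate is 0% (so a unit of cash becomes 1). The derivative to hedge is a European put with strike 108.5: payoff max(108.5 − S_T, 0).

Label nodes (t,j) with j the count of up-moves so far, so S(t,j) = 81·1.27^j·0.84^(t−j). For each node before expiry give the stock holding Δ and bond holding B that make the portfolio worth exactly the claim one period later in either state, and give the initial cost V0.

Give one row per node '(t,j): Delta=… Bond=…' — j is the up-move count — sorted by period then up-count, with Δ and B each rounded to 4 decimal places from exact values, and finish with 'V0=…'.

Under the risk-neutral measure, an up-move has probability p* = (R−d)/(u−d) = 0.3721 and values discount at R = 1.
At expiry t=2: V(2,0)=51.3464, V(2,1)=22.0892, V(2,2)=0.0000
(1,0): S=68.0400. Δ = (V_up−V_dn)/(S_up−S_dn) = (22.0892−51.3464)/(86.4108−57.1536) = -1.0000. V = [p*·22.0892 + (1−p*)·51.3464]/1 = 40.4600. B = V − Δ·S = 108.5000.
(1,1): S=102.8700. Δ = (V_up−V_dn)/(S_up−S_dn) = (0.0000−22.0892)/(130.6449−86.4108) = -0.4994. V = [p*·0.0000 + (1−p*)·22.0892]/1 = 13.8700. B = V − Δ·S = 65.2402.
(0,0): S=81.0000. Δ = (V_up−V_dn)/(S_up−S_dn) = (13.8700−40.4600)/(102.8700−68.0400) = -0.7634. V = [p*·13.8700 + (1−p*)·40.4600]/1 = 30.5660. B = V − Δ·S = 92.4033.
Each (Δ,B) replicates both successor values, so the strategy is self-financing and V0 is arbitrage-free.

(0,0): Delta=-0.7634 Bond=92.4033
(1,0): Delta=-1.0000 Bond=108.5000
(1,1): Delta=-0.4994 Bond=65.2402
V0=30.5660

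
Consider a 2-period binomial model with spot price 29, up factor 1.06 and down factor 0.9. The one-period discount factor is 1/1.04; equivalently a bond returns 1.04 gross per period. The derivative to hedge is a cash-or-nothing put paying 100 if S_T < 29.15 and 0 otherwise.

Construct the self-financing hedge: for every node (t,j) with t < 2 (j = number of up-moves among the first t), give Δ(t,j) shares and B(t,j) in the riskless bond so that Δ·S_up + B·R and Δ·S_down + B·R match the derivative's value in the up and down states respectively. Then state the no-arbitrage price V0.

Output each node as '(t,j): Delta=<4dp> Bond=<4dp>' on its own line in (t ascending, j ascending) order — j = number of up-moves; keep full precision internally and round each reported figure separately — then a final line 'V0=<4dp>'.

Since d<R<u, set p* = (R−d)/(u−d) = 0.8750; price each node as the discounted p*-expectation of its children.
At expiry t=2: V(2,0)=100.0000, V(2,1)=100.0000, V(2,2)=0.0000
  t=1,j=0: stock 26.1000 → up 27.6660 (V=100.0000), down 23.4900 (V=100.0000). Price 96.1538; hedge Δ=0.0000, bond B=96.1538.
  t=1,j=1: stock 30.7400 → up 32.5844 (V=0.0000), down 27.6660 (V=100.0000). Price 12.0192; hedge Δ=-20.3318, bond B=637.0192.
  t=0,j=0: stock 29.0000 → up 30.7400 (V=12.0192), down 26.1000 (V=96.1538). Price 21.6693; hedge Δ=-18.1325, bond B=547.5106.
Self-financing check: at every node Δ·S+B equals the discounted successor values.

(0,0): Delta=-18.1325 Bond=547.5106
(1,0): Delta=0.0000 Bond=96.1538
(1,1): Delta=-20.3318 Bond=637.0192
V0=21.6693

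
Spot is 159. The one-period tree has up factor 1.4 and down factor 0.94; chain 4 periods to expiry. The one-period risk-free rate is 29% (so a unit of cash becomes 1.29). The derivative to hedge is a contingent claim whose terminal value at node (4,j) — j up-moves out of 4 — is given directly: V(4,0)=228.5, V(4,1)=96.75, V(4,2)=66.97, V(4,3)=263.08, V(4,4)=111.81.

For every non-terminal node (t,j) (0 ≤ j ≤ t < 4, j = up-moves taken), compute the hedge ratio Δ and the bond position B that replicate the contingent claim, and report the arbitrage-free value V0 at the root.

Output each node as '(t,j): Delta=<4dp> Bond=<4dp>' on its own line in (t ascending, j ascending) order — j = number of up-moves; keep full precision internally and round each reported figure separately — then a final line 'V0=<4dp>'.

Risk-neutral probability p* = (R−d)/(u−d) = (1.29−0.94)/(1.4−0.94) = 0.7609.
Terminal payoffs: V(4,0)=228.5000, V(4,1)=96.7500, V(4,2)=66.9700, V(4,3)=263.0800, V(4,4)=111.8100
Node (3,0) S=132.0629: V=(p*·96.7500+(1−p*)·228.5000)/1.29=99.4228; Δ=(96.7500−228.5000)/(184.8880−124.1391)=-2.1688; B=V−Δ·S=385.8359
Node (3,1) S=196.6894: V=(p*·66.9700+(1−p*)·96.7500)/1.29=57.4351; Δ=(66.9700−96.7500)/(275.3651−184.8880)=-0.3291; B=V−Δ·S=122.1743
Node (3,2) S=292.9416: V=(p*·263.0800+(1−p*)·66.9700)/1.29=167.5846; Δ=(263.0800−66.9700)/(410.1182−275.3651)=1.4553; B=V−Δ·S=-258.7415
Node (3,3) S=436.2960: V=(p*·111.8100+(1−p*)·263.0800)/1.29=114.7157; Δ=(111.8100−263.0800)/(610.8144−410.1182)=-0.7537; B=V−Δ·S=443.5635
Node (2,0) S=140.4924: V=(p*·57.4351+(1−p*)·99.4228)/1.29=52.3067; Δ=(57.4351−99.4228)/(196.6894−132.0629)=-0.6497; B=V−Δ·S=143.5843
Node (2,1) S=209.2440: V=(p*·167.5846+(1−p*)·57.4351)/1.29=109.4919; Δ=(167.5846−57.4351)/(292.9416−196.6894)=1.1444; B=V−Δ·S=-129.9635
Node (2,2) S=311.6400: V=(p*·114.7157+(1−p*)·167.5846)/1.29=98.7273; Δ=(114.7157−167.5846)/(436.2960−292.9416)=-0.3688; B=V−Δ·S=213.6597
Node (1,0) S=149.4600: V=(p*·109.4919+(1−p*)·52.3067)/1.29=74.2769; Δ=(109.4919−52.3067)/(209.2440−140.4924)=0.8318; B=V−Δ·S=-50.0387
Node (1,1) S=222.6000: V=(p*·98.7273+(1−p*)·109.4919)/1.29=78.5283; Δ=(98.7273−109.4919)/(311.6400−209.2440)=-0.1051; B=V−Δ·S=101.9294
Node (0,0) S=159.0000: V=(p*·78.5283+(1−p*)·74.2769)/1.29=60.0865; Δ=(78.5283−74.2769)/(222.6000−149.4600)=0.0581; B=V−Δ·S=50.8444
Self-financing check: at every node Δ·S+B equals the discounted successor values.

(0,0): Delta=0.0581 Bond=50.8444
(1,0): Delta=0.8318 Bond=-50.0387
(1,1): Delta=-0.1051 Bond=101.9294
(2,0): Delta=-0.6497 Bond=143.5843
(2,1): Delta=1.1444 Bond=-129.9635
(2,2): Delta=-0.3688 Bond=213.6597
(3,0): Delta=-2.1688 Bond=385.8359
(3,1): Delta=-0.3291 Bond=122.1743
(3,2): Delta=1.4553 Bond=-258.7415
(3,3): Delta=-0.7537 Bond=443.5635
V0=60.0865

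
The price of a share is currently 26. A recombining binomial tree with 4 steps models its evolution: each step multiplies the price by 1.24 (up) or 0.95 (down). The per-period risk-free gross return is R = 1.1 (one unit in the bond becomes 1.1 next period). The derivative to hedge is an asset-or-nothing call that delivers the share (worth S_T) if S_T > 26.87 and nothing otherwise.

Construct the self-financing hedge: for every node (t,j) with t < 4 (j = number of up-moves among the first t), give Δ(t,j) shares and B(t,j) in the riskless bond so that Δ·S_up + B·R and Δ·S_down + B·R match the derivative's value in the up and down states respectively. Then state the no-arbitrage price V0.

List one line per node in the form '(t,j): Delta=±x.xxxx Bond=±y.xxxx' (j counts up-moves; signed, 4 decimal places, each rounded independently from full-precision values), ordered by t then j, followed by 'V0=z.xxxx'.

Under the risk-neutral measure, an up-move has probability p* = (R−d)/(u−d) = 0.5172 and values discount at R = 1.1.
At expiry t=4: V(4,0)=0.0000, V(4,1)=27.6418, V(4,2)=36.0798, V(4,3)=47.0936, V(4,4)=61.4696
Node (3,0) S=22.2917: V=(p*·27.6418+(1−p*)·0.0000)/1.1=12.9977; Δ=(27.6418−0.0000)/(27.6418−21.1772)=4.2759; B=V−Δ·S=-82.3188
Node (3,1) S=29.0966: V=(p*·36.0798+(1−p*)·27.6418)/1.1=29.0966; Δ=(36.0798−27.6418)/(36.0798−27.6418)=1.0000; B=V−Δ·S=0.0000
Node (3,2) S=37.9787: V=(p*·47.0936+(1−p*)·36.0798)/1.1=37.9787; Δ=(47.0936−36.0798)/(47.0936−36.0798)=1.0000; B=V−Δ·S=0.0000
Node (3,3) S=49.5722: V=(p*·61.4696+(1−p*)·47.0936)/1.1=49.5722; Δ=(61.4696−47.0936)/(61.4696−47.0936)=1.0000; B=V−Δ·S=0.0000
Node (2,0) S=23.4650: V=(p*·29.0966+(1−p*)·12.9977)/1.1=19.3861; Δ=(29.0966−12.9977)/(29.0966−22.2918)=2.3658; B=V−Δ·S=-36.1274
Node (2,1) S=30.6280: V=(p*·37.9787+(1−p*)·29.0966)/1.1=30.6280; Δ=(37.9787−29.0966)/(37.9787−29.0966)=1.0000; B=V−Δ·S=0.0000
Node (2,2) S=39.9776: V=(p*·49.5722+(1−p*)·37.9787)/1.1=39.9776; Δ=(49.5722−37.9787)/(49.5722−37.9787)=1.0000; B=V−Δ·S=0.0000
Node (1,0) S=24.7000: V=(p*·30.6280+(1−p*)·19.3861)/1.1=22.9099; Δ=(30.6280−19.3861)/(30.6280−23.4650)=1.5694; B=V−Δ·S=-15.8553
Node (1,1) S=32.2400: V=(p*·39.9776+(1−p*)·30.6280)/1.1=32.2400; Δ=(39.9776−30.6280)/(39.9776−30.6280)=1.0000; B=V−Δ·S=0.0000
Node (0,0) S=26.0000: V=(p*·32.2400+(1−p*)·22.9099)/1.1=25.2144; Δ=(32.2400−22.9099)/(32.2400−24.7000)=1.2374; B=V−Δ·S=-6.9584
Each (Δ,B) replicates both successor values, so the strategy is self-financing and V0 is arbitrage-free.

(0,0): Delta=1.2374 Bond=-6.9584
(1,0): Delta=1.5694 Bond=-15.8553
(1,1): Delta=1.0000 Bond=0.0000
(2,0): Delta=2.3658 Bond=-36.1274
(2,1): Delta=1.0000 Bond=0.0000
(2,2): Delta=1.0000 Bond=0.0000
(3,0): Delta=4.2759 Bond=-82.3188
(3,1): Delta=1.0000 Bond=0.0000
(3,2): Delta=1.0000 Bond=0.0000
(3,3): Delta=1.0000 Bond=0.0000
V0=25.2144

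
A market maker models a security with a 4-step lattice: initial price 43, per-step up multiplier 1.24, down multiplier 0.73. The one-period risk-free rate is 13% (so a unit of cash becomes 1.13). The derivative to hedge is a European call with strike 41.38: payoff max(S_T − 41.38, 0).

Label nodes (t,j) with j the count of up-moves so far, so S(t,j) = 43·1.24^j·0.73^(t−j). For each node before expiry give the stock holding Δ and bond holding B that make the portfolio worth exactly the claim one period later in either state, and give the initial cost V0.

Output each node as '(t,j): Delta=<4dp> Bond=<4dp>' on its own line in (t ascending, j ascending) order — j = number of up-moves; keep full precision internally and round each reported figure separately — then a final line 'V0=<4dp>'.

(0,0): Delta=0.8699 Bond=-18.6983
(1,0): Delta=0.5558 Bond=-11.2704
(1,1): Delta=0.9207 Bond=-23.8402
(2,0): Delta=0.0000 Bond=0.0000
(2,1): Delta=0.6458 Bond=-16.2378
(2,2): Delta=0.9652 Bond=-29.8823
(3,0): Delta=0.0000 Bond=0.0000
(3,1): Delta=0.0000 Bond=0.0000
(3,2): Delta=0.7503 Bond=-23.3946
(3,3): Delta=1.0000 Bond=-36.6195
V0=18.7053

Risk-neutral probability p* = (R−d)/(u−d) = (1.13−0.73)/(1.24−0.73) = 0.7843.
Payoff layer (t=4): V(4,0)=0.0000, V(4,1)=0.0000, V(4,2)=0.0000, V(4,3)=18.4689, V(4,4)=60.2812
(3,0): S=16.7277. Δ = (V_up−V_dn)/(S_up−S_dn) = (0.0000−0.0000)/(20.7424−12.2112) = 0.0000. V = [p*·0.0000 + (1−p*)·0.0000]/1.13 = 0.0000. B = V − Δ·S = 0.0000.
(3,1): S=28.4142. Δ = (V_up−V_dn)/(S_up−S_dn) = (0.0000−0.0000)/(35.2336−20.7424) = 0.0000. V = [p*·0.0000 + (1−p*)·0.0000]/1.13 = 0.0000. B = V − Δ·S = 0.0000.
(3,2): S=48.2653. Δ = (V_up−V_dn)/(S_up−S_dn) = (18.4689−0.0000)/(59.8489−35.2336) = 0.7503. V = [p*·18.4689 + (1−p*)·0.0000]/1.13 = 12.8190. B = V − Δ·S = -23.3946.
(3,3): S=81.9848. Δ = (V_up−V_dn)/(S_up−S_dn) = (60.2812−18.4689)/(101.6612−59.8489) = 1.0000. V = [p*·60.2812 + (1−p*)·18.4689]/1.13 = 45.3654. B = V − Δ·S = -36.6195.
(2,0): S=22.9147. Δ = (V_up−V_dn)/(S_up−S_dn) = (0.0000−0.0000)/(28.4142−16.7277) = 0.0000. V = [p*·0.0000 + (1−p*)·0.0000]/1.13 = 0.0000. B = V − Δ·S = 0.0000.
(2,1): S=38.9236. Δ = (V_up−V_dn)/(S_up−S_dn) = (12.8190−0.0000)/(48.2653−28.4142) = 0.6458. V = [p*·12.8190 + (1−p*)·0.0000]/1.13 = 8.8974. B = V − Δ·S = -16.2378.
(2,2): S=66.1168. Δ = (V_up−V_dn)/(S_up−S_dn) = (45.3654−12.8190)/(81.9848−48.2653) = 0.9652. V = [p*·45.3654 + (1−p*)·12.8190]/1.13 = 33.9341. B = V − Δ·S = -29.8823.
(1,0): S=31.3900. Δ = (V_up−V_dn)/(S_up−S_dn) = (8.8974−0.0000)/(38.9236−22.9147) = 0.5558. V = [p*·8.8974 + (1−p*)·0.0000]/1.13 = 6.1756. B = V − Δ·S = -11.2704.
(1,1): S=53.3200. Δ = (V_up−V_dn)/(S_up−S_dn) = (33.9341−8.8974)/(66.1168−38.9236) = 0.9207. V = [p*·33.9341 + (1−p*)·8.8974]/1.13 = 25.2514. B = V − Δ·S = -23.8402.
(0,0): S=43.0000. Δ = (V_up−V_dn)/(S_up−S_dn) = (25.2514−6.1756)/(53.3200−31.3900) = 0.8699. V = [p*·25.2514 + (1−p*)·6.1756]/1.13 = 18.7053. B = V − Δ·S = -18.6983.
Self-financing check: at every node Δ·S+B equals the discounted successor values.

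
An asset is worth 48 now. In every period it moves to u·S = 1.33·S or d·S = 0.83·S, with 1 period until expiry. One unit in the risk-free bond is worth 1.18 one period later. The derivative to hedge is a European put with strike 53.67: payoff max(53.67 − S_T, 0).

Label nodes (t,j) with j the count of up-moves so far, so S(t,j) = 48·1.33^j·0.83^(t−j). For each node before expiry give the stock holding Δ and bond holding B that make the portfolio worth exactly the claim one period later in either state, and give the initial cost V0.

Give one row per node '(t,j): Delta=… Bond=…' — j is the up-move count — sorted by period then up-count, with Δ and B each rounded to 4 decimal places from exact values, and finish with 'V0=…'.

(0,0): Delta=-0.5763 Bond=31.1761
V0=3.5161

Risk-neutral probability p* = (R−d)/(u−d) = (1.18−0.83)/(1.33−0.83) = 0.7000.
Payoff layer (t=1): V(1,0)=13.8300, V(1,1)=0.0000
  t=0,j=0: stock 48.0000 → up 63.8400 (V=0.0000), down 39.8400 (V=13.8300). Price 3.5161; hedge Δ=-0.5763, bond B=31.1761.
The time-0 hedge costs 3.5161, which is the no-arbitrage price.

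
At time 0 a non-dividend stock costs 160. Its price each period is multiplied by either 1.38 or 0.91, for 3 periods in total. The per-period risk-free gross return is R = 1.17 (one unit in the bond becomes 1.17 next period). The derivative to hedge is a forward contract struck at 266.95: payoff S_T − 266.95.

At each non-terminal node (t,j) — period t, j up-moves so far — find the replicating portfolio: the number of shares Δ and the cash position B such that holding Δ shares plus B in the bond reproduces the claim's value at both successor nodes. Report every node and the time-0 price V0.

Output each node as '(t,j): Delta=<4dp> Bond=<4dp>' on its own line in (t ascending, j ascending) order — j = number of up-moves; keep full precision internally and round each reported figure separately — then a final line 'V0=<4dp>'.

(0,0): Delta=1.0000 Bond=-166.6757
(1,0): Delta=1.0000 Bond=-195.0106
(1,1): Delta=1.0000 Bond=-195.0106
(2,0): Delta=1.0000 Bond=-228.1624
(2,1): Delta=1.0000 Bond=-228.1624
(2,2): Delta=1.0000 Bond=-228.1624
V0=-6.6757

Since d<R<u, set p* = (R−d)/(u−d) = 0.5532; price each node as the discounted p*-expectation of its children.
At expiry t=3: V(3,0)=-146.3786, V(3,1)=-84.1055, V(3,2)=10.3306, V(3,3)=153.5415
  t=2,j=0: stock 132.4960 → up 182.8445 (V=-84.1055), down 120.5714 (V=-146.3786). Price -95.6664; hedge Δ=1.0000, bond B=-228.1624.
  t=2,j=1: stock 200.9280 → up 277.2806 (V=10.3306), down 182.8445 (V=-84.1055). Price -27.2344; hedge Δ=1.0000, bond B=-228.1624.
  t=2,j=2: stock 304.7040 → up 420.4915 (V=153.5415), down 277.2806 (V=10.3306). Price 76.5416; hedge Δ=1.0000, bond B=-228.1624.
  t=1,j=0: stock 145.6000 → up 200.9280 (V=-27.2344), down 132.4960 (V=-95.6664). Price -49.4106; hedge Δ=1.0000, bond B=-195.0106.
  t=1,j=1: stock 220.8000 → up 304.7040 (V=76.5416), down 200.9280 (V=-27.2344). Price 25.7894; hedge Δ=1.0000, bond B=-195.0106.
  t=0,j=0: stock 160.0000 → up 220.8000 (V=25.7894), down 145.6000 (V=-49.4106). Price -6.6757; hedge Δ=1.0000, bond B=-166.6757.
The time-0 hedge costs -6.6757, which is the no-arbitrage price.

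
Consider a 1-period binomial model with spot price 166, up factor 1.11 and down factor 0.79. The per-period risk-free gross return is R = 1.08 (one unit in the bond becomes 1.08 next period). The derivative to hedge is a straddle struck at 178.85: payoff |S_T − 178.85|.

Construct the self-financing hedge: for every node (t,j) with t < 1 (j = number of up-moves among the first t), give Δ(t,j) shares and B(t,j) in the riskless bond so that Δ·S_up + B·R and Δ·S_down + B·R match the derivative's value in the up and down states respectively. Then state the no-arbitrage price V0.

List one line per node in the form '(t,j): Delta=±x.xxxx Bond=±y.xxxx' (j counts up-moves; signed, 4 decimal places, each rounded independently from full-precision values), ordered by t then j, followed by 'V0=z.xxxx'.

(0,0): Delta=-0.7963 Bond=140.8686
V0=8.6811

Risk-neutral probability p* = (R−d)/(u−d) = (1.08−0.79)/(1.11−0.79) = 0.9062.
At expiry t=1: V(1,0)=47.7100, V(1,1)=5.4100
(0,0): S=166.0000. Δ = (V_up−V_dn)/(S_up−S_dn) = (5.4100−47.7100)/(184.2600−131.1400) = -0.7963. V = [p*·5.4100 + (1−p*)·47.7100]/1.08 = 8.6811. B = V − Δ·S = 140.8686.
Self-financing check: at every node Δ·S+B equals the discounted successor values.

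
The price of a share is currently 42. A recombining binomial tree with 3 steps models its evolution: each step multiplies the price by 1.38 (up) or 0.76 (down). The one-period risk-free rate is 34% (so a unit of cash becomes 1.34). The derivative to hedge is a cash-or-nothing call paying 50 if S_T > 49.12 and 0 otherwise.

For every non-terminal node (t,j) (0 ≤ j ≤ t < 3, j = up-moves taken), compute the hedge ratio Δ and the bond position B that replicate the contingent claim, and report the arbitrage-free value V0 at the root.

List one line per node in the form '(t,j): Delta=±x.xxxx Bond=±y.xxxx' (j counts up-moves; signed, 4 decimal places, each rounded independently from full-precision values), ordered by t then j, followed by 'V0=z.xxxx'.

(0,0): Delta=0.1291 Bond=15.1109
(1,0): Delta=1.7638 Bond=-31.9314
(1,1): Delta=0.0670 Bond=23.8472
(2,0): Delta=0.0000 Bond=0.0000
(2,1): Delta=1.8308 Bond=-45.7390
(2,2): Delta=0.0000 Bond=37.3134
V0=20.5322

Risk-neutral probability p* = (R−d)/(u−d) = (1.34−0.76)/(1.38−0.76) = 0.9355.
Payoff layer (t=3): V(3,0)=0.0000, V(3,1)=0.0000, V(3,2)=50.0000, V(3,3)=50.0000
Node (2,0) S=24.2592: V=(p*·0.0000+(1−p*)·0.0000)/1.34=0.0000; Δ=(0.0000−0.0000)/(33.4777−18.4370)=0.0000; B=V−Δ·S=0.0000
Node (2,1) S=44.0496: V=(p*·50.0000+(1−p*)·0.0000)/1.34=34.9061; Δ=(50.0000−0.0000)/(60.7884−33.4777)=1.8308; B=V−Δ·S=-45.7390
Node (2,2) S=79.9848: V=(p*·50.0000+(1−p*)·50.0000)/1.34=37.3134; Δ=(50.0000−50.0000)/(110.3790−60.7884)=0.0000; B=V−Δ·S=37.3134
Node (1,0) S=31.9200: V=(p*·34.9061+(1−p*)·0.0000)/1.34=24.3687; Δ=(34.9061−0.0000)/(44.0496−24.2592)=1.7638; B=V−Δ·S=-31.9314
Node (1,1) S=57.9600: V=(p*·37.3134+(1−p*)·34.9061)/1.34=27.7299; Δ=(37.3134−34.9061)/(79.9848−44.0496)=0.0670; B=V−Δ·S=23.8472
Node (0,0) S=42.0000: V=(p*·27.7299+(1−p*)·24.3687)/1.34=20.5322; Δ=(27.7299−24.3687)/(57.9600−31.9200)=0.1291; B=V−Δ·S=15.1109
Each (Δ,B) replicates both successor values, so the strategy is self-financing and V0 is arbitrage-free.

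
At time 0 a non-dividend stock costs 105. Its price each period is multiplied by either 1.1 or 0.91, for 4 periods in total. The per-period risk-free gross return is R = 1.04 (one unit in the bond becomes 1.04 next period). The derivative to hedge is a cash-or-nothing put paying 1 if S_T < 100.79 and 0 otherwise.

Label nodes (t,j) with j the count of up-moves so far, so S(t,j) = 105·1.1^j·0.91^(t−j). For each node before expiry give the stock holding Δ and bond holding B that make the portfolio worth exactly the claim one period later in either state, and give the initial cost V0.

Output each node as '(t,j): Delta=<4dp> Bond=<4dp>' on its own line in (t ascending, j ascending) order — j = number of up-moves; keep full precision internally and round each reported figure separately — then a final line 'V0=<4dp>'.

(0,0): Delta=-0.0091 Bond=1.0399
(1,0): Delta=-0.0220 Bond=2.3128
(1,1): Delta=-0.0042 Bond=0.5133
(2,0): Delta=-0.0398 Bond=3.9543
(2,1): Delta=-0.0152 Bond=1.6903
(2,2): Delta=0.0000 Bond=0.0000
(3,0): Delta=0.0000 Bond=0.9615
(3,1): Delta=-0.0550 Bond=5.5668
(3,2): Delta=0.0000 Bond=0.0000
(3,3): Delta=0.0000 Bond=0.0000
V0=0.0822

Risk-neutral probability p* = (R−d)/(u−d) = (1.04−0.91)/(1.1−0.91) = 0.6842.
At expiry t=4: V(4,0)=1.0000, V(4,1)=1.0000, V(4,2)=0.0000, V(4,3)=0.0000, V(4,4)=0.0000
  t=3,j=0: stock 79.1250 → up 87.0375 (V=1.0000), down 72.0037 (V=1.0000). Price 0.9615; hedge Δ=0.0000, bond B=0.9615.
  t=3,j=1: stock 95.6456 → up 105.2101 (V=0.0000), down 87.0375 (V=1.0000). Price 0.3036; hedge Δ=-0.0550, bond B=5.5668.
  t=3,j=2: stock 115.6155 → up 127.1771 (V=0.0000), down 105.2101 (V=0.0000). Price 0.0000; hedge Δ=0.0000, bond B=0.0000.
  t=3,j=3: stock 139.7550 → up 153.7305 (V=0.0000), down 127.1771 (V=0.0000). Price 0.0000; hedge Δ=0.0000, bond B=0.0000.
  t=2,j=0: stock 86.9505 → up 95.6456 (V=0.3036), down 79.1250 (V=0.9615). Price 0.4917; hedge Δ=-0.0398, bond B=3.9543.
  t=2,j=1: stock 105.1050 → up 115.6155 (V=0.0000), down 95.6456 (V=0.3036). Price 0.0922; hedge Δ=-0.0152, bond B=1.6903.
  t=2,j=2: stock 127.0500 → up 139.7550 (V=0.0000), down 115.6155 (V=0.0000). Price 0.0000; hedge Δ=0.0000, bond B=0.0000.
  t=1,j=0: stock 95.5500 → up 105.1050 (V=0.0922), down 86.9505 (V=0.4917). Price 0.2100; hedge Δ=-0.0220, bond B=2.3128.
  t=1,j=1: stock 115.5000 → up 127.0500 (V=0.0000), down 105.1050 (V=0.0922). Price 0.0280; hedge Δ=-0.0042, bond B=0.5133.
  t=0,j=0: stock 105.0000 → up 115.5000 (V=0.0280), down 95.5500 (V=0.2100). Price 0.0822; hedge Δ=-0.0091, bond B=1.0399.
Root portfolio cost Δ·105+B reproduces V0=0.0822.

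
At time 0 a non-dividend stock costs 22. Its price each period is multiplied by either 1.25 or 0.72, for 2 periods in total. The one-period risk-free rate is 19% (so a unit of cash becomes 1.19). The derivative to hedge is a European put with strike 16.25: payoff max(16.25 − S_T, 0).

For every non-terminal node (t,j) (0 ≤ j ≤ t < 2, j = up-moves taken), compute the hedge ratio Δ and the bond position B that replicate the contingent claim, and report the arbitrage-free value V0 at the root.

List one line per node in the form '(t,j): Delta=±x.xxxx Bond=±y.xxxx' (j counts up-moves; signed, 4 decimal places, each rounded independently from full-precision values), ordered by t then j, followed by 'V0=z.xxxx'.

Under the risk-neutral measure, an up-move has probability p* = (R−d)/(u−d) = 0.8868 and values discount at R = 1.19.
Payoff layer (t=2): V(2,0)=4.8452, V(2,1)=0.0000, V(2,2)=0.0000
(1,0): S=15.8400. Δ = (V_up−V_dn)/(S_up−S_dn) = (0.0000−4.8452)/(19.8000−11.4048) = -0.5771. V = [p*·0.0000 + (1−p*)·4.8452]/1.19 = 0.4609. B = V − Δ·S = 9.6028.
(1,1): S=27.5000. Δ = (V_up−V_dn)/(S_up−S_dn) = (0.0000−0.0000)/(34.3750−19.8000) = 0.0000. V = [p*·0.0000 + (1−p*)·0.0000]/1.19 = 0.0000. B = V − Δ·S = 0.0000.
(0,0): S=22.0000. Δ = (V_up−V_dn)/(S_up−S_dn) = (0.0000−0.4609)/(27.5000−15.8400) = -0.0395. V = [p*·0.0000 + (1−p*)·0.4609]/1.19 = 0.0438. B = V − Δ·S = 0.9135.
Root portfolio cost Δ·22+B reproduces V0=0.0438.

(0,0): Delta=-0.0395 Bond=0.9135
(1,0): Delta=-0.5771 Bond=9.6028
(1,1): Delta=0.0000 Bond=0.0000
V0=0.0438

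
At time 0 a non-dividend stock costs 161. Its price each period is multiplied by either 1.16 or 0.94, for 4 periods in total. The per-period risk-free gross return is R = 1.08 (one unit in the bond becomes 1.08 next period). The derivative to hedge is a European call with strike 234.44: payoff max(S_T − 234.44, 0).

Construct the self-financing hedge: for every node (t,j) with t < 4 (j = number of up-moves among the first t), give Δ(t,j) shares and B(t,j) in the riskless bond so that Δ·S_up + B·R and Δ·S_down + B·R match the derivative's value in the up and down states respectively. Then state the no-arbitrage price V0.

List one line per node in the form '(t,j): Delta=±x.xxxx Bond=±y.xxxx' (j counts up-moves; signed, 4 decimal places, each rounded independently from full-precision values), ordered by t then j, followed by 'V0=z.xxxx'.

(0,0): Delta=0.3370 Bond=-46.8851
(1,0): Delta=0.0186 Bond=-2.4532
(1,1): Delta=0.4844 Bond=-78.1689
(2,0): Delta=0.0000 Bond=0.0000
(2,1): Delta=0.0272 Bond=-4.1634
(2,2): Delta=0.6961 Bond=-130.2847
(3,0): Delta=0.0000 Bond=0.0000
(3,1): Delta=0.0000 Bond=0.0000
(3,2): Delta=0.0399 Bond=-7.0658
(3,3): Delta=1.0000 Bond=-217.0741
V0=7.3716

No-arbitrage ⇒ martingale measure with p* = (R−d)/(u−d) = 0.6364.
Payoff layer (t=4): V(4,0)=0.0000, V(4,1)=0.0000, V(4,2)=0.0000, V(4,3)=1.7860, V(4,4)=57.0729
Node (3,0) S=133.7240: V=(p*·0.0000+(1−p*)·0.0000)/1.08=0.0000; Δ=(0.0000−0.0000)/(155.1199−125.7006)=0.0000; B=V−Δ·S=0.0000
Node (3,1) S=165.0211: V=(p*·0.0000+(1−p*)·0.0000)/1.08=0.0000; Δ=(0.0000−0.0000)/(191.4245−155.1199)=0.0000; B=V−Δ·S=0.0000
Node (3,2) S=203.6431: V=(p*·1.7860+(1−p*)·0.0000)/1.08=1.0524; Δ=(1.7860−0.0000)/(236.2260−191.4245)=0.0399; B=V−Δ·S=-7.0658
Node (3,3) S=251.3043: V=(p*·57.0729+(1−p*)·1.7860)/1.08=34.2302; Δ=(57.0729−1.7860)/(291.5129−236.2260)=1.0000; B=V−Δ·S=-217.0741
Node (2,0) S=142.2596: V=(p*·0.0000+(1−p*)·0.0000)/1.08=0.0000; Δ=(0.0000−0.0000)/(165.0211−133.7240)=0.0000; B=V−Δ·S=0.0000
Node (2,1) S=175.5544: V=(p*·1.0524+(1−p*)·0.0000)/1.08=0.6201; Δ=(1.0524−0.0000)/(203.6431−165.0211)=0.0272; B=V−Δ·S=-4.1634
Node (2,2) S=216.6416: V=(p*·34.2302+(1−p*)·1.0524)/1.08=20.5236; Δ=(34.2302−1.0524)/(251.3043−203.6431)=0.6961; B=V−Δ·S=-130.2847
Node (1,0) S=151.3400: V=(p*·0.6201+(1−p*)·0.0000)/1.08=0.3654; Δ=(0.6201−0.0000)/(175.5544−142.2596)=0.0186; B=V−Δ·S=-2.4532
Node (1,1) S=186.7600: V=(p*·20.5236+(1−p*)·0.6201)/1.08=12.3018; Δ=(20.5236−0.6201)/(216.6416−175.5544)=0.4844; B=V−Δ·S=-78.1689
Node (0,0) S=161.0000: V=(p*·12.3018+(1−p*)·0.3654)/1.08=7.3716; Δ=(12.3018−0.3654)/(186.7600−151.3400)=0.3370; B=V−Δ·S=-46.8851
Self-financing check: at every node Δ·S+B equals the discounted successor values.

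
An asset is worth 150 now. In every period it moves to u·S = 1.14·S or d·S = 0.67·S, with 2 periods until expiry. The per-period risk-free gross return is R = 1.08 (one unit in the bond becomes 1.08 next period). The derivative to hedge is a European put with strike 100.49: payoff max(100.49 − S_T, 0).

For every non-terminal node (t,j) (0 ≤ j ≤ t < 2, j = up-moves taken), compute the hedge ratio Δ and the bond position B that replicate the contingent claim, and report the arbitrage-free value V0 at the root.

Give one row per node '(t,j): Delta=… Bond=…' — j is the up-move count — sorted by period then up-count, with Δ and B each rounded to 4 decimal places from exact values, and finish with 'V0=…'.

Since d<R<u, set p* = (R−d)/(u−d) = 0.8723; price each node as the discounted p*-expectation of its children.
Terminal payoffs: V(2,0)=33.1550, V(2,1)=0.0000, V(2,2)=0.0000
(1,0): S=100.5000. Δ = (V_up−V_dn)/(S_up−S_dn) = (0.0000−33.1550)/(114.5700−67.3350) = -0.7019. V = [p*·0.0000 + (1−p*)·33.1550]/1.08 = 3.9190. B = V − Δ·S = 74.4616.
(1,1): S=171.0000. Δ = (V_up−V_dn)/(S_up−S_dn) = (0.0000−0.0000)/(194.9400−114.5700) = 0.0000. V = [p*·0.0000 + (1−p*)·0.0000]/1.08 = 0.0000. B = V − Δ·S = 0.0000.
(0,0): S=150.0000. Δ = (V_up−V_dn)/(S_up−S_dn) = (0.0000−3.9190)/(171.0000−100.5000) = -0.0556. V = [p*·0.0000 + (1−p*)·3.9190]/1.08 = 0.4632. B = V − Δ·S = 8.8016.
The time-0 hedge costs 0.4632, which is the no-arbitrage price.

(0,0): Delta=-0.0556 Bond=8.8016
(1,0): Delta=-0.7019 Bond=74.4616
(1,1): Delta=0.0000 Bond=0.0000
V0=0.4632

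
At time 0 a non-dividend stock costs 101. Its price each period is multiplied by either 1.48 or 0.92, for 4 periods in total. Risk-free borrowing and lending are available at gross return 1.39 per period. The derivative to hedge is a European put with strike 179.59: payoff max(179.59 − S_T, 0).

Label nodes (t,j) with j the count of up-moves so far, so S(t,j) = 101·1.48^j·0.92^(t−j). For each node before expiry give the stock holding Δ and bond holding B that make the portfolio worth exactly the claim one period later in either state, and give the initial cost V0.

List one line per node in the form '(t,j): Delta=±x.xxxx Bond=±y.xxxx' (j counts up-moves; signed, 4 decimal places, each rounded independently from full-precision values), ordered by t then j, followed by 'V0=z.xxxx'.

(0,0): Delta=-0.0283 Bond=3.1092
(1,0): Delta=-0.1809 Bond=18.5030
(1,1): Delta=-0.0101 Bond=1.6062
(2,0): Delta=-0.9034 Bond=87.4846
(2,1): Delta=-0.0949 Bond=13.8918
(2,2): Delta=0.0000 Bond=0.0000
(3,0): Delta=-1.0000 Bond=129.2014
(3,1): Delta=-0.8919 Bond=120.1487
(3,2): Delta=0.0000 Bond=0.0000
(3,3): Delta=0.0000 Bond=0.0000
V0=0.2551

Since d<R<u, set p* = (R−d)/(u−d) = 0.8393; price each node as the discounted p*-expectation of its children.
Terminal payoffs: V(4,0)=107.2343, V(4,1)=63.1917, V(4,2)=0.0000, V(4,3)=0.0000, V(4,4)=0.0000
(3,0): S=78.6475. Δ = (V_up−V_dn)/(S_up−S_dn) = (63.1917−107.2343)/(116.3983−72.3557) = -1.0000. V = [p*·63.1917 + (1−p*)·107.2343]/1.39 = 50.5540. B = V − Δ·S = 129.2014.
(3,1): S=126.5199. Δ = (V_up−V_dn)/(S_up−S_dn) = (0.0000−63.1917)/(187.2494−116.3983) = -0.8919. V = [p*·0.0000 + (1−p*)·63.1917]/1.39 = 7.3063. B = V − Δ·S = 120.1487.
(3,2): S=203.5320. Δ = (V_up−V_dn)/(S_up−S_dn) = (0.0000−0.0000)/(301.2273−187.2494) = 0.0000. V = [p*·0.0000 + (1−p*)·0.0000]/1.39 = 0.0000. B = V − Δ·S = 0.0000.
(3,3): S=327.4210. Δ = (V_up−V_dn)/(S_up−S_dn) = (0.0000−0.0000)/(484.5831−301.2273) = 0.0000. V = [p*·0.0000 + (1−p*)·0.0000]/1.39 = 0.0000. B = V − Δ·S = 0.0000.
(2,0): S=85.4864. Δ = (V_up−V_dn)/(S_up−S_dn) = (7.3063−50.5540)/(126.5199−78.6475) = -0.9034. V = [p*·7.3063 + (1−p*)·50.5540]/1.39 = 10.2567. B = V − Δ·S = 87.4846.
(2,1): S=137.5216. Δ = (V_up−V_dn)/(S_up−S_dn) = (0.0000−7.3063)/(203.5320−126.5199) = -0.0949. V = [p*·0.0000 + (1−p*)·7.3063]/1.39 = 0.8448. B = V − Δ·S = 13.8918.
(2,2): S=221.2304. Δ = (V_up−V_dn)/(S_up−S_dn) = (0.0000−0.0000)/(327.4210−203.5320) = 0.0000. V = [p*·0.0000 + (1−p*)·0.0000]/1.39 = 0.0000. B = V − Δ·S = 0.0000.
(1,0): S=92.9200. Δ = (V_up−V_dn)/(S_up−S_dn) = (0.8448−10.2567)/(137.5216−85.4864) = -0.1809. V = [p*·0.8448 + (1−p*)·10.2567]/1.39 = 1.6960. B = V − Δ·S = 18.5030.
(1,1): S=149.4800. Δ = (V_up−V_dn)/(S_up−S_dn) = (0.0000−0.8448)/(221.2304−137.5216) = -0.0101. V = [p*·0.0000 + (1−p*)·0.8448]/1.39 = 0.0977. B = V − Δ·S = 1.6062.
(0,0): S=101.0000. Δ = (V_up−V_dn)/(S_up−S_dn) = (0.0977−1.6960)/(149.4800−92.9200) = -0.0283. V = [p*·0.0977 + (1−p*)·1.6960]/1.39 = 0.2551. B = V − Δ·S = 3.1092.
Root portfolio cost Δ·101+B reproduces V0=0.2551.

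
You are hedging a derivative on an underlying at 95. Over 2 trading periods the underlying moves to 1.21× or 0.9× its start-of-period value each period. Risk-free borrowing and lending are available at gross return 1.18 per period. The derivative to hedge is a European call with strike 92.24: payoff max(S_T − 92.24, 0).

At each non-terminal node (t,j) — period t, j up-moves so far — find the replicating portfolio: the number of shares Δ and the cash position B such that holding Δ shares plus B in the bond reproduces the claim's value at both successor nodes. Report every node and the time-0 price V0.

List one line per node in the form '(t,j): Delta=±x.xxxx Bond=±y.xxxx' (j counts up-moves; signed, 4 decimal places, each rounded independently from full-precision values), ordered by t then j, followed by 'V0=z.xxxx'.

(0,0): Delta=0.9574 Bond=-62.0974
(1,0): Delta=0.4231 Bond=-27.5929
(1,1): Delta=1.0000 Bond=-78.1695
V0=28.8575

Since d<R<u, set p* = (R−d)/(u−d) = 0.9032; price each node as the discounted p*-expectation of its children.
At expiry t=2: V(2,0)=0.0000, V(2,1)=11.2150, V(2,2)=46.8495
Node (1,0) S=85.5000: V=(p*·11.2150+(1−p*)·0.0000)/1.18=8.5845; Δ=(11.2150−0.0000)/(103.4550−76.9500)=0.4231; B=V−Δ·S=-27.5929
Node (1,1) S=114.9500: V=(p*·46.8495+(1−p*)·11.2150)/1.18=36.7805; Δ=(46.8495−11.2150)/(139.0895−103.4550)=1.0000; B=V−Δ·S=-78.1695
Node (0,0) S=95.0000: V=(p*·36.7805+(1−p*)·8.5845)/1.18=28.8575; Δ=(36.7805−8.5845)/(114.9500−85.5000)=0.9574; B=V−Δ·S=-62.0974
Self-financing check: at every node Δ·S+B equals the discounted successor values.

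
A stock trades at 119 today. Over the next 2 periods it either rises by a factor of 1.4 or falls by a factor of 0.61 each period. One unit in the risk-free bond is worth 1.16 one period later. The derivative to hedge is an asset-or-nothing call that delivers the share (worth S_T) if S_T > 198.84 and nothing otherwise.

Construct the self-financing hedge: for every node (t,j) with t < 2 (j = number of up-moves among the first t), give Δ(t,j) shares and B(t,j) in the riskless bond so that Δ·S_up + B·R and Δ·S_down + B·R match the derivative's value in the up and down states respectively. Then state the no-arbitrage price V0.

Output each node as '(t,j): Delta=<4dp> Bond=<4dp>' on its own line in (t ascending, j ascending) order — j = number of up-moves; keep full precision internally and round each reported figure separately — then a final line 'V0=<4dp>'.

The replicating-portfolio and risk-neutral prices coincide; use p* = (1.16−0.61)/(1.4−0.61) = 0.6962 for the latter.
Payoff layer (t=2): V(2,0)=0.0000, V(2,1)=0.0000, V(2,2)=233.2400
Node (1,0) S=72.5900: V=(p*·0.0000+(1−p*)·0.0000)/1.16=0.0000; Δ=(0.0000−0.0000)/(101.6260−44.2799)=0.0000; B=V−Δ·S=0.0000
Node (1,1) S=166.6000: V=(p*·233.2400+(1−p*)·0.0000)/1.16=139.9847; Δ=(233.2400−0.0000)/(233.2400−101.6260)=1.7722; B=V−Δ·S=-155.2558
Node (0,0) S=119.0000: V=(p*·139.9847+(1−p*)·0.0000)/1.16=84.0153; Δ=(139.9847−0.0000)/(166.6000−72.5900)=1.4890; B=V−Δ·S=-93.1806
Root portfolio cost Δ·119+B reproduces V0=84.0153.

(0,0): Delta=1.4890 Bond=-93.1806
(1,0): Delta=0.0000 Bond=0.0000
(1,1): Delta=1.7722 Bond=-155.2558
V0=84.0153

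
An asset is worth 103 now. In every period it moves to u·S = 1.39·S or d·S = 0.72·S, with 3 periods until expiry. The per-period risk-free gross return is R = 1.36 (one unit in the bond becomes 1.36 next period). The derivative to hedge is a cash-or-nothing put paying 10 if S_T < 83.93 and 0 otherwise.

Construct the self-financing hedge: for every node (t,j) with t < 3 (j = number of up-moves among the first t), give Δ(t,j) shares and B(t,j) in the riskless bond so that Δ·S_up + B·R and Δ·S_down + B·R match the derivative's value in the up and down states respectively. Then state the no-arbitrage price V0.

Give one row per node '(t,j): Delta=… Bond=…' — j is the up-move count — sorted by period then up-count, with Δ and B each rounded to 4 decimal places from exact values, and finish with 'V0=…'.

Under the risk-neutral measure, an up-move has probability p* = (R−d)/(u−d) = 0.9552 and values discount at R = 1.36.
At expiry t=3: V(3,0)=10.0000, V(3,1)=10.0000, V(3,2)=0.0000, V(3,3)=0.0000
(2,0): S=53.3952. Δ = (V_up−V_dn)/(S_up−S_dn) = (10.0000−10.0000)/(74.2193−38.4445) = 0.0000. V = [p*·10.0000 + (1−p*)·10.0000]/1.36 = 7.3529. B = V − Δ·S = 7.3529.
(2,1): S=103.0824. Δ = (V_up−V_dn)/(S_up−S_dn) = (0.0000−10.0000)/(143.2845−74.2193) = -0.1448. V = [p*·0.0000 + (1−p*)·10.0000]/1.36 = 0.3292. B = V − Δ·S = 15.2546.
(2,2): S=199.0063. Δ = (V_up−V_dn)/(S_up−S_dn) = (0.0000−0.0000)/(276.6188−143.2845) = 0.0000. V = [p*·0.0000 + (1−p*)·0.0000]/1.36 = 0.0000. B = V − Δ·S = 0.0000.
(1,0): S=74.1600. Δ = (V_up−V_dn)/(S_up−S_dn) = (0.3292−7.3529)/(103.0824−53.3952) = -0.1414. V = [p*·0.3292 + (1−p*)·7.3529]/1.36 = 0.4733. B = V − Δ·S = 10.9565.
(1,1): S=143.1700. Δ = (V_up−V_dn)/(S_up−S_dn) = (0.0000−0.3292)/(199.0063−103.0824) = -0.0034. V = [p*·0.0000 + (1−p*)·0.3292]/1.36 = 0.0108. B = V − Δ·S = 0.5022.
(0,0): S=103.0000. Δ = (V_up−V_dn)/(S_up−S_dn) = (0.0108−0.4733)/(143.1700−74.1600) = -0.0067. V = [p*·0.0108 + (1−p*)·0.4733]/1.36 = 0.0232. B = V − Δ·S = 0.7135.
Each (Δ,B) replicates both successor values, so the strategy is self-financing and V0 is arbitrage-free.

(0,0): Delta=-0.0067 Bond=0.7135
(1,0): Delta=-0.1414 Bond=10.9565
(1,1): Delta=-0.0034 Bond=0.5022
(2,0): Delta=0.0000 Bond=7.3529
(2,1): Delta=-0.1448 Bond=15.2546
(2,2): Delta=0.0000 Bond=0.0000
V0=0.0232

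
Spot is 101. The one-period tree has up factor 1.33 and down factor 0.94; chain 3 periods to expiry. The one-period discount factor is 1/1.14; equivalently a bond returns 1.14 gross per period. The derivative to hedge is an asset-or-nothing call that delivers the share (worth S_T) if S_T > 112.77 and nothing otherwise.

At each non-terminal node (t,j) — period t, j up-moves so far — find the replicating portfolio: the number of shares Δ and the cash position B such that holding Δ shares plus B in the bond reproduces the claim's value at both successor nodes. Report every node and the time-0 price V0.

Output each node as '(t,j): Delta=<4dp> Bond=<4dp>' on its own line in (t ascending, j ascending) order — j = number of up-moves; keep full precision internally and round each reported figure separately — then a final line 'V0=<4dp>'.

Since d<R<u, set p* = (R−d)/(u−d) = 0.5128; price each node as the discounted p*-expectation of its children.
At expiry t=3: V(3,0)=0.0000, V(3,1)=118.6940, V(3,2)=167.9394, V(3,3)=237.6163
Node (2,0) S=89.2436: V=(p*·118.6940+(1−p*)·0.0000)/1.14=53.3936; Δ=(118.6940−0.0000)/(118.6940−83.8890)=3.4103; B=V−Δ·S=-250.9500
Node (2,1) S=126.2702: V=(p*·167.9394+(1−p*)·118.6940)/1.14=126.2702; Δ=(167.9394−118.6940)/(167.9394−118.6940)=1.0000; B=V−Δ·S=0.0000
Node (2,2) S=178.6589: V=(p*·237.6163+(1−p*)·167.9394)/1.14=178.6589; Δ=(237.6163−167.9394)/(237.6163−167.9394)=1.0000; B=V−Δ·S=0.0000
Node (1,0) S=94.9400: V=(p*·126.2702+(1−p*)·53.3936)/1.14=79.6195; Δ=(126.2702−53.3936)/(126.2702−89.2436)=1.9682; B=V−Δ·S=-107.2436
Node (1,1) S=134.3300: V=(p*·178.6589+(1−p*)·126.2702)/1.14=134.3300; Δ=(178.6589−126.2702)/(178.6589−126.2702)=1.0000; B=V−Δ·S=0.0000
Node (0,0) S=101.0000: V=(p*·134.3300+(1−p*)·79.6195)/1.14=94.4528; Δ=(134.3300−79.6195)/(134.3300−94.9400)=1.3889; B=V−Δ·S=-45.8306
Self-financing check: at every node Δ·S+B equals the discounted successor values.

(0,0): Delta=1.3889 Bond=-45.8306
(1,0): Delta=1.9682 Bond=-107.2436
(1,1): Delta=1.0000 Bond=0.0000
(2,0): Delta=3.4103 Bond=-250.9500
(2,1): Delta=1.0000 Bond=0.0000
(2,2): Delta=1.0000 Bond=0.0000
V0=94.4528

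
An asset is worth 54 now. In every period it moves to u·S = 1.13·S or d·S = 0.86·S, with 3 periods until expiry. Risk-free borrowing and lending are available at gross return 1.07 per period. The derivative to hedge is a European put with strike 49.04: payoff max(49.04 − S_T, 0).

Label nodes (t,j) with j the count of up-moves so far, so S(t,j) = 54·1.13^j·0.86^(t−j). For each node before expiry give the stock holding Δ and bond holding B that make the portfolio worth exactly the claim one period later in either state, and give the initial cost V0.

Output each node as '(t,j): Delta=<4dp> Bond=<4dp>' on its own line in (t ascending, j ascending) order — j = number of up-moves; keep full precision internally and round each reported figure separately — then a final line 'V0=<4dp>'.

The replicating-portfolio and risk-neutral prices coincide; use p* = (1.07−0.86)/(1.13−0.86) = 0.7778 for the latter.
At expiry t=3: V(3,0)=14.6930, V(3,1)=3.9096, V(3,2)=0.0000, V(3,3)=0.0000
Node (2,0) S=39.9384: V=(p*·3.9096+(1−p*)·14.6930)/1.07=5.8934; Δ=(3.9096−14.6930)/(45.1304−34.3470)=-1.0000; B=V−Δ·S=45.8318
Node (2,1) S=52.4772: V=(p*·0.0000+(1−p*)·3.9096)/1.07=0.8120; Δ=(0.0000−3.9096)/(59.2992−45.1304)=-0.2759; B=V−Δ·S=15.2920
Node (2,2) S=68.9526: V=(p*·0.0000+(1−p*)·0.0000)/1.07=0.0000; Δ=(0.0000−0.0000)/(77.9164−59.2992)=0.0000; B=V−Δ·S=0.0000
Node (1,0) S=46.4400: V=(p*·0.8120+(1−p*)·5.8934)/1.07=1.8142; Δ=(0.8120−5.8934)/(52.4772−39.9384)=-0.4053; B=V−Δ·S=20.6342
Node (1,1) S=61.0200: V=(p*·0.0000+(1−p*)·0.8120)/1.07=0.1686; Δ=(0.0000−0.8120)/(68.9526−52.4772)=-0.0493; B=V−Δ·S=3.1759
Node (0,0) S=54.0000: V=(p*·0.1686+(1−p*)·1.8142)/1.07=0.4994; Δ=(0.1686−1.8142)/(61.0200−46.4400)=-0.1129; B=V−Δ·S=6.5940
Self-financing check: at every node Δ·S+B equals the discounted successor values.

(0,0): Delta=-0.1129 Bond=6.5940
(1,0): Delta=-0.4053 Bond=20.6342
(1,1): Delta=-0.0493 Bond=3.1759
(2,0): Delta=-1.0000 Bond=45.8318
(2,1): Delta=-0.2759 Bond=15.2920
(2,2): Delta=0.0000 Bond=0.0000
V0=0.4994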